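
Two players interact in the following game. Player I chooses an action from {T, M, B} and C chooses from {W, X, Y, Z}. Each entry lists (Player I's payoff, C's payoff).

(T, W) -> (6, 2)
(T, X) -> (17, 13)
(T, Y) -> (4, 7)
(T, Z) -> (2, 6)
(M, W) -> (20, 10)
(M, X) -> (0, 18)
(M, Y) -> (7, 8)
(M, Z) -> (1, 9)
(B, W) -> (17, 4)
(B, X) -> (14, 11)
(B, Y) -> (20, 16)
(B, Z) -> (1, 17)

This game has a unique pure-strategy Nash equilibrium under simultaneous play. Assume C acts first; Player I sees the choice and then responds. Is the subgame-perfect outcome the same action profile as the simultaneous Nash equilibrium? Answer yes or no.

Work backward from Player I's decision.
- W: BR = M, leader payoff 10.
- X: BR = T, leader payoff 13.
- Y: BR = B, leader payoff 16.
- Z: BR = T, leader payoff 6.
Maximizing over 10, 13, 16, 6, C chooses Y. Subgame-perfect outcome: (B, Y) with payoffs (20, 16).
For the simultaneous game, intersect best replies.
Player I's best replies: W→M; X→T; Y→B; Z→T.
C's best replies: T→X; M→X; B→Z.
Only (T, X) has each player best-responding; Nash payoffs (17, 13).
Sequential outcome (B, Y) differs from the Nash profile (T, X).

no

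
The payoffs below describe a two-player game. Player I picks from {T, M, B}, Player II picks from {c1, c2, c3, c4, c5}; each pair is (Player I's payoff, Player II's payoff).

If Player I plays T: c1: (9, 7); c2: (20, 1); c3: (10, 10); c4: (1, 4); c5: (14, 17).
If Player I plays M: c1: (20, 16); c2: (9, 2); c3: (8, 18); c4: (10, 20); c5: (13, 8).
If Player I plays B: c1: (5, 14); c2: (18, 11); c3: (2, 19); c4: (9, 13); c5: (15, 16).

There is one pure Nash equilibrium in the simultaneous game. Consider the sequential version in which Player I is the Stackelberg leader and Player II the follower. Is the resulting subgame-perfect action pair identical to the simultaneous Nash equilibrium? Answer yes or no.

Solve by backward induction (Player I leads).
- T: BR = c5, leader payoff 14.
- M: BR = c4, leader payoff 10.
- B: BR = c3, leader payoff 2.
Player I's induced payoffs are 14, 10, 2, so Player I commits to T. Subgame-perfect outcome: (T, c5) with payoffs (14, 17).
For the simultaneous game, intersect best replies.
Player I's best replies: c1→M; c2→T; c3→T; c4→M; c5→B.
Player II's best replies: T→c5; M→c4; B→c3.
Only (M, c4) has each player best-responding; Nash payoffs (10, 20).
Sequential outcome (T, c5) differs from the Nash profile (M, c4).

no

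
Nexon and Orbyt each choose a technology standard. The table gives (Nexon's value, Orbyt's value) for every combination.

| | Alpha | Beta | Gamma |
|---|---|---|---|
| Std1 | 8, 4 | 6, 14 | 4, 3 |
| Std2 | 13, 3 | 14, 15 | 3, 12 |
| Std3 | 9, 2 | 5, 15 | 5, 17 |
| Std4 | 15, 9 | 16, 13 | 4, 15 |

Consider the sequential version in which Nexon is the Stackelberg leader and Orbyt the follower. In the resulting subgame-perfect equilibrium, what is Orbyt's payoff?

Work backward from Orbyt's decision.
- Std1: Orbyt compares 4, 14, 3 and picks Beta; Nexon would get 6.
- Std2: Orbyt compares 3, 15, 12 and picks Beta; Nexon would get 14.
- Std3: Orbyt compares 2, 15, 17 and picks Gamma; Nexon would get 5.
- Std4: Orbyt compares 9, 13, 15 and picks Gamma; Nexon would get 4.
Among 6, 14, 5, 4, the best is 14 at Std2. Subgame-perfect outcome: (Std2, Beta) with payoffs (14, 15).

15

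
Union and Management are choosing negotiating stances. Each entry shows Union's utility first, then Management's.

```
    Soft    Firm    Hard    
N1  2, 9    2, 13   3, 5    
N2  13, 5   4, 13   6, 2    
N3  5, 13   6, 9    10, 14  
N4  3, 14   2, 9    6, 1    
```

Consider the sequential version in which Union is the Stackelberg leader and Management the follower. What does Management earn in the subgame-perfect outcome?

Solve by backward induction (Union leads).
- N1: Management compares 9, 13, 5 and picks Firm; Union would get 2.
- N2: Management compares 5, 13, 2 and picks Firm; Union would get 4.
- N3: Management compares 13, 9, 14 and picks Hard; Union would get 10.
- N4: Management compares 14, 9, 1 and picks Soft; Union would get 3.
Union's induced payoffs are 2, 4, 10, 3, so Union commits to N3. Subgame-perfect outcome: (N3, Hard) with payoffs (10, 14).

14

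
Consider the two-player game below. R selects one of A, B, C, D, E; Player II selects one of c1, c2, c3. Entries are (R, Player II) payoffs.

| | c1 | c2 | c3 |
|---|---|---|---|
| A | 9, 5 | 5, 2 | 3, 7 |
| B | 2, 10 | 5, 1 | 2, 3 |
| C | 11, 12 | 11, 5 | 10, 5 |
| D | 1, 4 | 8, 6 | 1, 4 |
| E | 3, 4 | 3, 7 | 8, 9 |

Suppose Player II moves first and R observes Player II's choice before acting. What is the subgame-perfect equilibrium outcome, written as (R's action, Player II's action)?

(C, c1)

Backward induction with Player II moving first.
- c1: BR = C, leader payoff 12.
- c2: BR = C, leader payoff 5.
- c3: BR = C, leader payoff 5.
Among 12, 5, 5, the best is 12 at c1. Subgame-perfect outcome: (C, c1) with payoffs (11, 12).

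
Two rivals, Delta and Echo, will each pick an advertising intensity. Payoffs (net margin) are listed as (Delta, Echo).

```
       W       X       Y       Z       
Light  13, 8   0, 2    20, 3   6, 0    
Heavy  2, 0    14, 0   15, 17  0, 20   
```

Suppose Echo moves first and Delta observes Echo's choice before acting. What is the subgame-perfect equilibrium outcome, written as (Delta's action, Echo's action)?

Solve by backward induction (Echo leads).
- W: Delta compares 13, 2 and picks Light; Echo would get 8.
- X: Delta compares 0, 14 and picks Heavy; Echo would get 0.
- Y: Delta compares 20, 15 and picks Light; Echo would get 3.
- Z: Delta compares 6, 0 and picks Light; Echo would get 0.
Echo's induced payoffs are 8, 0, 3, 0, so Echo commits to W. Subgame-perfect outcome: (Light, W) with payoffs (13, 8).

(Light, W)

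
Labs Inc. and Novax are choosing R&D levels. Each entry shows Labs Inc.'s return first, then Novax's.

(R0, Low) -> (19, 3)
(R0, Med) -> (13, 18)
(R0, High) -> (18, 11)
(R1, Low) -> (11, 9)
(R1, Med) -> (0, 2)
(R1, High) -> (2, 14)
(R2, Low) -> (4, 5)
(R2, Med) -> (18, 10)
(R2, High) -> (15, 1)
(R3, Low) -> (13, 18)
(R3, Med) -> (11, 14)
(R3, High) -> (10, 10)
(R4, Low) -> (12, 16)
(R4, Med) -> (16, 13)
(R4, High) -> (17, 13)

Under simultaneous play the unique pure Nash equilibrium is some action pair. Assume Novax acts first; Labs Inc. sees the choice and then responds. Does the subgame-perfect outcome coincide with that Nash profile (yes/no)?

Backward induction with Novax moving first.
- Low: BR = R0, leader payoff 3.
- Med: BR = R2, leader payoff 10.
- High: BR = R0, leader payoff 11.
Maximizing over 3, 10, 11, Novax chooses High. Subgame-perfect outcome: (R0, High) with payoffs (18, 11).
For the simultaneous game, intersect best replies.
Labs Inc.'s best replies: Low→R0; Med→R2; High→R0.
Novax's best replies: R0→Med; R1→High; R2→Med; R3→Low; R4→Low.
The unique mutual best reply is (R2, Med), giving (18, 10).
Sequential outcome (R0, High) differs from the Nash profile (R2, Med).

no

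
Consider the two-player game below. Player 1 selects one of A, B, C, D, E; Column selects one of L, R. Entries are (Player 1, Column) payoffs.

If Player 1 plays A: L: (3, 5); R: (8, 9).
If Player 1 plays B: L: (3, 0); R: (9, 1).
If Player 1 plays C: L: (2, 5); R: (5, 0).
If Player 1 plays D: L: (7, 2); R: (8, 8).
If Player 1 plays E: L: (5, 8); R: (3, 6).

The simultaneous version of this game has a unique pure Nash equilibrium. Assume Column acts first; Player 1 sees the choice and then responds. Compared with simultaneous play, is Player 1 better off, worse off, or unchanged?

worse off

Backward induction with Column moving first.
- L: BR = D, leader payoff 2.
- R: BR = B, leader payoff 1.
Among 2, 1, the best is 2 at L. Subgame-perfect outcome: (D, L) with payoffs (7, 2).
Now find the simultaneous Nash equilibrium.
Player 1's best replies: L→D; R→B.
Column's best replies: A→R; B→R; C→L; D→R; E→L.
The unique mutual best reply is (B, R), giving (9, 1).
Player 1 earns 7 sequentially versus 9 at the Nash outcome: worse off.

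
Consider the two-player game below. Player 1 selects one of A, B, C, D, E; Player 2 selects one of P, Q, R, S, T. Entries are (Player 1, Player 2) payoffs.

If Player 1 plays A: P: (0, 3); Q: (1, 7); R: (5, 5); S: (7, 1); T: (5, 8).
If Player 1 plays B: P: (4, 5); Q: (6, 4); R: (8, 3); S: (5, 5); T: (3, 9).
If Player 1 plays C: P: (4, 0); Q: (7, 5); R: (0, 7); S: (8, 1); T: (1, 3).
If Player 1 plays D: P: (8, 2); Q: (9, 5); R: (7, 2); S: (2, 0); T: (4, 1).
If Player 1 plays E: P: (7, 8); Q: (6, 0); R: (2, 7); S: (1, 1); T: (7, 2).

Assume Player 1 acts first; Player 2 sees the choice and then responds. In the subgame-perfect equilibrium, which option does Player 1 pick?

Player 2 best-responds to each possible Player 1 move:
- A: BR = T, leader payoff 5.
- B: BR = T, leader payoff 3.
- C: BR = R, leader payoff 0.
- D: BR = Q, leader payoff 9.
- E: BR = P, leader payoff 7.
Maximizing over 5, 3, 0, 9, 7, Player 1 chooses D. Subgame-perfect outcome: (D, Q) with payoffs (9, 5).

D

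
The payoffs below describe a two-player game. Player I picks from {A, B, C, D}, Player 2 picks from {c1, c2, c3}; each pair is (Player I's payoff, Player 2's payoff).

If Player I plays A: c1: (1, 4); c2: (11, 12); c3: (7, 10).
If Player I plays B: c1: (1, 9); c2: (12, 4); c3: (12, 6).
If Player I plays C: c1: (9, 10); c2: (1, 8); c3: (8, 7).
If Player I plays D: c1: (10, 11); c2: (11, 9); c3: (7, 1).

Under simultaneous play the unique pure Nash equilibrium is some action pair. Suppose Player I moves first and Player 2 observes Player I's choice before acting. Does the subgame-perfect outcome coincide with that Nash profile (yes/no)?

Solve by backward induction (Player I leads).
- A: BR = c2, leader payoff 11.
- B: BR = c1, leader payoff 1.
- C: BR = c1, leader payoff 9.
- D: BR = c1, leader payoff 10.
Player I's induced payoffs are 11, 1, 9, 10, so Player I commits to A. Subgame-perfect outcome: (A, c2) with payoffs (11, 12).
Under simultaneous play:
Player I's best replies: c1→D; c2→B; c3→B.
Player 2's best replies: A→c2; B→c1; C→c1; D→c1.
Only (D, c1) has each player best-responding; Nash payoffs (10, 11).
Sequential outcome (A, c2) differs from the Nash profile (D, c1).

no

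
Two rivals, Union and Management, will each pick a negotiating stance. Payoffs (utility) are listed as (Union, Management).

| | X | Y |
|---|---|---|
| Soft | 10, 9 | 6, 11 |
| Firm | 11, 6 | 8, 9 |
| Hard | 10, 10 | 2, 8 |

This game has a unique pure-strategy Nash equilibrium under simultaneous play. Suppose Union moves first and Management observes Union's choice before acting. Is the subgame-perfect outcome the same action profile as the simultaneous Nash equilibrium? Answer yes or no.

Solve by backward induction (Union leads).
- Soft → Management plays Y (best of 9, 11); Union gets 6.
- Firm → Management plays Y (best of 6, 9); Union gets 8.
- Hard → Management plays X (best of 10, 8); Union gets 10.
Union's induced payoffs are 6, 8, 10, so Union commits to Hard. Subgame-perfect outcome: (Hard, X) with payoffs (10, 10).
Under simultaneous play:
Union's best replies: X→Firm; Y→Firm.
Management's best replies: Soft→Y; Firm→Y; Hard→X.
The unique mutual best reply is (Firm, Y), giving (8, 9).
Sequential outcome (Hard, X) differs from the Nash profile (Firm, Y).

no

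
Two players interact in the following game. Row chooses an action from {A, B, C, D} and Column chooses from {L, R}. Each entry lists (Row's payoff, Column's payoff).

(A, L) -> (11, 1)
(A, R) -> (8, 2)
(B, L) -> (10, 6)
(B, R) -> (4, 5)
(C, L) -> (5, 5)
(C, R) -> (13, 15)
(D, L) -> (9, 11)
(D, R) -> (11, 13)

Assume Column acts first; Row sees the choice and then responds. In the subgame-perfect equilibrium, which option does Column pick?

R

Work backward from Row's decision.
- L: BR = A, leader payoff 1.
- R: BR = C, leader payoff 15.
Column's induced payoffs are 1, 15, so Column commits to R. Subgame-perfect outcome: (C, R) with payoffs (13, 15).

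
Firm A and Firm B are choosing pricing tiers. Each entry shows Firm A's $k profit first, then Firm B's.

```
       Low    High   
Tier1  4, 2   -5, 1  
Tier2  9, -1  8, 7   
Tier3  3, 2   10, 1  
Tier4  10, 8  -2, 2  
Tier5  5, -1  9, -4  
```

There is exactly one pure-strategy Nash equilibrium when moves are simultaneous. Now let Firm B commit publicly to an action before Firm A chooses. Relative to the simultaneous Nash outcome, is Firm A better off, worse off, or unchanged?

unchanged

Work backward from Firm A's decision.
- Low: Firm A compares 4, 9, 3, 10, 5 and picks Tier4; Firm B would get 8.
- High: Firm A compares -5, 8, 10, -2, 9 and picks Tier3; Firm B would get 1.
Among 8, 1, the best is 8 at Low. Subgame-perfect outcome: (Tier4, Low) with payoffs (10, 8).
Under simultaneous play:
Firm A's best replies: Low→Tier4; High→Tier3.
Firm B's best replies: Tier1→Low; Tier2→High; Tier3→Low; Tier4→Low; Tier5→Low.
The unique mutual best reply is (Tier4, Low), giving (10, 8).
Firm A earns 10 sequentially versus 10 at the Nash outcome: unchanged.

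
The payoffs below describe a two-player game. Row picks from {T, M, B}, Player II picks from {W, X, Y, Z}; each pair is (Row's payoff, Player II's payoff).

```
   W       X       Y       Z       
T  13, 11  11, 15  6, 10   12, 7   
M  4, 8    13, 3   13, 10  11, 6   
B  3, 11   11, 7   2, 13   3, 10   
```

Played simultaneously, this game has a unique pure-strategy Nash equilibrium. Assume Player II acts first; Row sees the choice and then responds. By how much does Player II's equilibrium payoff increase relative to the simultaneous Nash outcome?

Row best-responds to each possible Player II move:
- W → Row plays T (best of 13, 4, 3); Player II gets 11.
- X → Row plays M (best of 11, 13, 11); Player II gets 3.
- Y → Row plays M (best of 6, 13, 2); Player II gets 10.
- Z → Row plays T (best of 12, 11, 3); Player II gets 7.
Player II's induced payoffs are 11, 3, 10, 7, so Player II commits to W. Subgame-perfect outcome: (T, W) with payoffs (13, 11).
For the simultaneous game, intersect best replies.
Row's best replies: W→T; X→M; Y→M; Z→T.
Player II's best replies: T→X; M→Y; B→Y.
Only (M, Y) has each player best-responding; Nash payoffs (13, 10).
Player II's commitment gain: 11 − 10 = 1.

1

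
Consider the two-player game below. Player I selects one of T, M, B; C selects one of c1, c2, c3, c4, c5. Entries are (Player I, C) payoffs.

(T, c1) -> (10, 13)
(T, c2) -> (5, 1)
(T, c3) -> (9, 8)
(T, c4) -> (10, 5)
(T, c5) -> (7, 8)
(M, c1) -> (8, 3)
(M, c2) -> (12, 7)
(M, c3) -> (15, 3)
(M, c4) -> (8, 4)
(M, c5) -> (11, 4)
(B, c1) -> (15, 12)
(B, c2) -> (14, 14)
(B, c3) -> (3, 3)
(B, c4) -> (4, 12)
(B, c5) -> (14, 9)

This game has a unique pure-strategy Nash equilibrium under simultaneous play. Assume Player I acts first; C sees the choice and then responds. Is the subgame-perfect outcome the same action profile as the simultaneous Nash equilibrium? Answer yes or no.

yes

Solve by backward induction (Player I leads).
- T: BR = c1, leader payoff 10.
- M: BR = c2, leader payoff 12.
- B: BR = c2, leader payoff 14.
Maximizing over 10, 12, 14, Player I chooses B. Subgame-perfect outcome: (B, c2) with payoffs (14, 14).
For the simultaneous game, intersect best replies.
Player I's best replies: c1→B; c2→B; c3→M; c4→T; c5→B.
C's best replies: T→c1; M→c2; B→c2.
Only (B, c2) has each player best-responding; Nash payoffs (14, 14).
Sequential outcome (B, c2) coincides with the Nash profile (B, c2).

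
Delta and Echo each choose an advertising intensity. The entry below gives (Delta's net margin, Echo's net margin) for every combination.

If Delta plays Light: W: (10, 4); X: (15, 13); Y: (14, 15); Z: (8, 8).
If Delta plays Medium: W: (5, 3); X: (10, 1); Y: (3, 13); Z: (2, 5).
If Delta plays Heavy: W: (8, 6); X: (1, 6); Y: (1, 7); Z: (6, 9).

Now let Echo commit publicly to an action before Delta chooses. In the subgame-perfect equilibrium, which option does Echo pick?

Backward induction with Echo moving first.
- W: Delta compares 10, 5, 8 and picks Light; Echo would get 4.
- X: Delta compares 15, 10, 1 and picks Light; Echo would get 13.
- Y: Delta compares 14, 3, 1 and picks Light; Echo would get 15.
- Z: Delta compares 8, 2, 6 and picks Light; Echo would get 8.
Maximizing over 4, 13, 15, 8, Echo chooses Y. Subgame-perfect outcome: (Light, Y) with payoffs (14, 15).

Y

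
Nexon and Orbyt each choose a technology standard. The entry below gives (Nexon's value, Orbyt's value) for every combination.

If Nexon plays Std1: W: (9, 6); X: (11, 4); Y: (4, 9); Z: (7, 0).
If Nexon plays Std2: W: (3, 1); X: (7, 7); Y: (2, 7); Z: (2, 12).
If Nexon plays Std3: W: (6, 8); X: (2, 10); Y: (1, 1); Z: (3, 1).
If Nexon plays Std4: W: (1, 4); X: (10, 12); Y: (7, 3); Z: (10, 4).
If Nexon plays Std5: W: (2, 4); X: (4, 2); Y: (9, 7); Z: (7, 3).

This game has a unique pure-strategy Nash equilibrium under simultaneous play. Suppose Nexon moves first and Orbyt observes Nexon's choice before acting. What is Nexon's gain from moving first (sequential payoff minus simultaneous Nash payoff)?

1

Orbyt best-responds to each possible Nexon move:
- Std1: BR = Y, leader payoff 4.
- Std2: BR = Z, leader payoff 2.
- Std3: BR = X, leader payoff 2.
- Std4: BR = X, leader payoff 10.
- Std5: BR = Y, leader payoff 9.
Maximizing over 4, 2, 2, 10, 9, Nexon chooses Std4. Subgame-perfect outcome: (Std4, X) with payoffs (10, 12).
Now find the simultaneous Nash equilibrium.
Nexon's best replies: W→Std1; X→Std1; Y→Std5; Z→Std4.
Orbyt's best replies: Std1→Y; Std2→Z; Std3→X; Std4→X; Std5→Y.
The unique mutual best reply is (Std5, Y), giving (9, 7).
Nexon's commitment gain: 10 − 9 = 1.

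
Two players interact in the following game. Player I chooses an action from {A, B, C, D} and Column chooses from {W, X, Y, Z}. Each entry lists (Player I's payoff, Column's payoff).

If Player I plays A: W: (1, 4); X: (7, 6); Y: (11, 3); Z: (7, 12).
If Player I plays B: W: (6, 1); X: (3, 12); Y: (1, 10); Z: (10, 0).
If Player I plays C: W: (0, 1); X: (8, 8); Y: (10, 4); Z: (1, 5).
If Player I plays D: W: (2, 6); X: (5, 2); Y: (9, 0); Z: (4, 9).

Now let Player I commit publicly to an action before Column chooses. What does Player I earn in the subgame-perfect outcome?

8

Backward induction with Player I moving first.
- A: BR = Z, leader payoff 7.
- B: BR = X, leader payoff 3.
- C: BR = X, leader payoff 8.
- D: BR = Z, leader payoff 4.
Maximizing over 7, 3, 8, 4, Player I chooses C. Subgame-perfect outcome: (C, X) with payoffs (8, 8).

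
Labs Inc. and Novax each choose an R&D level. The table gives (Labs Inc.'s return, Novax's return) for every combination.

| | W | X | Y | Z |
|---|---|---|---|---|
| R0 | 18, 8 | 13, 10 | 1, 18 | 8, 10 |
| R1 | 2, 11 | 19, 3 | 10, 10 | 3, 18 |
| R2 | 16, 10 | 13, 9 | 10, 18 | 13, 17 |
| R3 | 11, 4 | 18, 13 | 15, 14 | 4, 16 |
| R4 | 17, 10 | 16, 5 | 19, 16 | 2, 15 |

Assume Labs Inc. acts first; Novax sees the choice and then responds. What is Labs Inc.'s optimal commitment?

R4

Backward induction with Labs Inc. moving first.
- R0: BR = Y, leader payoff 1.
- R1: BR = Z, leader payoff 3.
- R2: BR = Y, leader payoff 10.
- R3: BR = Z, leader payoff 4.
- R4: BR = Y, leader payoff 19.
Among 1, 3, 10, 4, 19, the best is 19 at R4. Subgame-perfect outcome: (R4, Y) with payoffs (19, 16).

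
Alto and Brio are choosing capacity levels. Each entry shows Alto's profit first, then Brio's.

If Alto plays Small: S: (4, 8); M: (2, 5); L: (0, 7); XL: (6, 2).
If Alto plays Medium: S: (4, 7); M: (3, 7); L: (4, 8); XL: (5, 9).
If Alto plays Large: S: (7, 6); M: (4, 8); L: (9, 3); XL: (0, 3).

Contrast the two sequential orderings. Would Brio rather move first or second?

second

If Alto leads: Brio's best replies are Small→S, Medium→XL, Large→M; Alto's induced payoffs 4, 5, 4; outcome (Medium, XL), payoffs (5, 9).
If Brio leads: Alto's best replies are S→Large, M→Large, L→Large, XL→Small; Brio's induced payoffs 6, 8, 3, 2; outcome (Large, M), payoffs (4, 8).
Brio gets 8 moving first and 9 moving second, so Brio prefers to move second.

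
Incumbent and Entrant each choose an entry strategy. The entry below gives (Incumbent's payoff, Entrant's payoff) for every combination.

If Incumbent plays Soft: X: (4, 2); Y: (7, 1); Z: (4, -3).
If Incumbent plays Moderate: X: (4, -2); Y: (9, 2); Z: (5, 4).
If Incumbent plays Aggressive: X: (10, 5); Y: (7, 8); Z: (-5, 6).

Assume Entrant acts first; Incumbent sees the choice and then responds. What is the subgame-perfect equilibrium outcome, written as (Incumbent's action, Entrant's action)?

(Aggressive, X)

Incumbent best-responds to each possible Entrant move:
- X: BR = Aggressive, leader payoff 5.
- Y: BR = Moderate, leader payoff 2.
- Z: BR = Moderate, leader payoff 4.
Maximizing over 5, 2, 4, Entrant chooses X. Subgame-perfect outcome: (Aggressive, X) with payoffs (10, 5).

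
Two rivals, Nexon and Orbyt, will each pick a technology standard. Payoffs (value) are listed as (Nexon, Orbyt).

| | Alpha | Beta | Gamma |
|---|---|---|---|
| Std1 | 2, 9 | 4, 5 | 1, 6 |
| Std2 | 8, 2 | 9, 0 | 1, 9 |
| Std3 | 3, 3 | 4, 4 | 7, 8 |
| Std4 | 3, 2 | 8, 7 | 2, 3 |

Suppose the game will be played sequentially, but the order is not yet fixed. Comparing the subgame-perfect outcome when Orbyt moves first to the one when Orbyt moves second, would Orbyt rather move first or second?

first

If Nexon leads: Orbyt's best replies are Std1→Alpha, Std2→Gamma, Std3→Gamma, Std4→Beta; Nexon's induced payoffs 2, 1, 7, 8; outcome (Std4, Beta), payoffs (8, 7).
If Orbyt leads: Nexon's best replies are Alpha→Std2, Beta→Std2, Gamma→Std3; Orbyt's induced payoffs 2, 0, 8; outcome (Std3, Gamma), payoffs (7, 8).
Orbyt gets 8 moving first and 7 moving second, so Orbyt prefers to move first.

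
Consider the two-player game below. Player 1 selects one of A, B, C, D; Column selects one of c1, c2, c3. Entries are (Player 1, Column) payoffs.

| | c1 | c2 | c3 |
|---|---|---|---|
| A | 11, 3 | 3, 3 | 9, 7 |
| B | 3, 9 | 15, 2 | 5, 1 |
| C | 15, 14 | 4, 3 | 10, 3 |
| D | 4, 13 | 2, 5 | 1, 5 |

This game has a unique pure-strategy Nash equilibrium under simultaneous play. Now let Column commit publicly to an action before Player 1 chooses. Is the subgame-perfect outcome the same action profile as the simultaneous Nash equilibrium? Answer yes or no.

yes

Player 1 best-responds to each possible Column move:
- c1 → Player 1 plays C (best of 11, 3, 15, 4); Column gets 14.
- c2 → Player 1 plays B (best of 3, 15, 4, 2); Column gets 2.
- c3 → Player 1 plays C (best of 9, 5, 10, 1); Column gets 3.
Column's induced payoffs are 14, 2, 3, so Column commits to c1. Subgame-perfect outcome: (C, c1) with payoffs (15, 14).
For the simultaneous game, intersect best replies.
Player 1's best replies: c1→C; c2→B; c3→C.
Column's best replies: A→c3; B→c1; C→c1; D→c1.
The unique mutual best reply is (C, c1), giving (15, 14).
Sequential outcome (C, c1) coincides with the Nash profile (C, c1).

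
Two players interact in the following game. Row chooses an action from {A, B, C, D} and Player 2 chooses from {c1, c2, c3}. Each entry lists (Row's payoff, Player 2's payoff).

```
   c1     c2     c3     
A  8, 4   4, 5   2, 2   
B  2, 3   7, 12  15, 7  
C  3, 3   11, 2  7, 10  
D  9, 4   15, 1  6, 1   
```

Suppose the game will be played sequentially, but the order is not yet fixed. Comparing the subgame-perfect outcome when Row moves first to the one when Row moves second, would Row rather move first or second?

second

If Row leads: Player 2's best replies are A→c2, B→c2, C→c3, D→c1; Row's induced payoffs 4, 7, 7, 9; outcome (D, c1), payoffs (9, 4).
If Player 2 leads: Row's best replies are c1→D, c2→D, c3→B; Player 2's induced payoffs 4, 1, 7; outcome (B, c3), payoffs (15, 7).
Row gets 9 moving first and 15 moving second, so Row prefers to move second.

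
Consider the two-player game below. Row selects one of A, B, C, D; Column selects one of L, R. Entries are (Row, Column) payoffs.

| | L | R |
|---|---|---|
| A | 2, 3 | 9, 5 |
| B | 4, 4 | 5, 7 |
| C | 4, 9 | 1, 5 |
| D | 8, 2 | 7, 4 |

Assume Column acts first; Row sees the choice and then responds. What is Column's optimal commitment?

Backward induction with Column moving first.
- L: BR = D, leader payoff 2.
- R: BR = A, leader payoff 5.
Maximizing over 2, 5, Column chooses R. Subgame-perfect outcome: (A, R) with payoffs (9, 5).

R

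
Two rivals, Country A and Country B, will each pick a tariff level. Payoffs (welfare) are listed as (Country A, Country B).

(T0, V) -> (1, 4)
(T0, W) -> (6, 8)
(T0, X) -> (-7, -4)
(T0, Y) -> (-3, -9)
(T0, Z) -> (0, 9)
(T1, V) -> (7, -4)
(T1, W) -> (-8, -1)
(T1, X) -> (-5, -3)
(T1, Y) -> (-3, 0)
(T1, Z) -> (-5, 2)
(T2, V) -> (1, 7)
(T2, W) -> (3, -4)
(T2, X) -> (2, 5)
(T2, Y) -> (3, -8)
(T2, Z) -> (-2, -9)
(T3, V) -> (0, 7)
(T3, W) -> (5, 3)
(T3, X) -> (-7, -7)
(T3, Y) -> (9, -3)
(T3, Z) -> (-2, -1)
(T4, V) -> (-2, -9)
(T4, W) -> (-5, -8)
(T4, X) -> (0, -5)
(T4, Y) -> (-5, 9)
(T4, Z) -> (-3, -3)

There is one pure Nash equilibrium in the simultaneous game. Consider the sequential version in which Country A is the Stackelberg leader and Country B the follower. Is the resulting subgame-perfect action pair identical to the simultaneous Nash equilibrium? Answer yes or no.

no

Solve by backward induction (Country A leads).
- T0 → Country B plays Z (best of 4, 8, -4, -9, 9); Country A gets 0.
- T1 → Country B plays Z (best of -4, -1, -3, 0, 2); Country A gets -5.
- T2 → Country B plays V (best of 7, -4, 5, -8, -9); Country A gets 1.
- T3 → Country B plays V (best of 7, 3, -7, -3, -1); Country A gets 0.
- T4 → Country B plays Y (best of -9, -8, -5, 9, -3); Country A gets -5.
Maximizing over 0, -5, 1, 0, -5, Country A chooses T2. Subgame-perfect outcome: (T2, V) with payoffs (1, 7).
Now find the simultaneous Nash equilibrium.
Country A's best replies: V→T1; W→T0; X→T2; Y→T3; Z→T0.
Country B's best replies: T0→Z; T1→Z; T2→V; T3→V; T4→Y.
The unique mutual best reply is (T0, Z), giving (0, 9).
Sequential outcome (T2, V) differs from the Nash profile (T0, Z).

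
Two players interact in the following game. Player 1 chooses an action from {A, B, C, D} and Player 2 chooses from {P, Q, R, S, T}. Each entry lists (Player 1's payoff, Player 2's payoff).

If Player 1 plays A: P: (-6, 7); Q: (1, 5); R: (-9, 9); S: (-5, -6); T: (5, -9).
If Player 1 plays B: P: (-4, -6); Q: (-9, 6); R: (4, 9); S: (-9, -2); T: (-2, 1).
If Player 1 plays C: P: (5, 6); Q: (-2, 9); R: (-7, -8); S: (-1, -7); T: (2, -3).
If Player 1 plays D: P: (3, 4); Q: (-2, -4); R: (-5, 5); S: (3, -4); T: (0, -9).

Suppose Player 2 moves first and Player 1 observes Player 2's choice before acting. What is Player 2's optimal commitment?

R

Player 1 best-responds to each possible Player 2 move:
- P → Player 1 plays C (best of -6, -4, 5, 3); Player 2 gets 6.
- Q → Player 1 plays A (best of 1, -9, -2, -2); Player 2 gets 5.
- R → Player 1 plays B (best of -9, 4, -7, -5); Player 2 gets 9.
- S → Player 1 plays D (best of -5, -9, -1, 3); Player 2 gets -4.
- T → Player 1 plays A (best of 5, -2, 2, 0); Player 2 gets -9.
Maximizing over 6, 5, 9, -4, -9, Player 2 chooses R. Subgame-perfect outcome: (B, R) with payoffs (4, 9).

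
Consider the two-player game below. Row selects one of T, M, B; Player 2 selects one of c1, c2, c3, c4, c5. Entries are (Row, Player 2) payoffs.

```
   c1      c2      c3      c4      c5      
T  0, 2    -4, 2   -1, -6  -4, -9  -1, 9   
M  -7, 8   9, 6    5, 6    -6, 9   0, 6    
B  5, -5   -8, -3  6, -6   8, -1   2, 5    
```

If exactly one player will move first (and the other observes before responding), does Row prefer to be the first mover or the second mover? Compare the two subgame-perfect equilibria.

If Row leads: Player 2's best replies are T→c5, M→c4, B→c5; Row's induced payoffs -1, -6, 2; outcome (B, c5), payoffs (2, 5).
If Player 2 leads: Row's best replies are c1→B, c2→M, c3→B, c4→B, c5→B; Player 2's induced payoffs -5, 6, -6, -1, 5; outcome (M, c2), payoffs (9, 6).
Row gets 2 moving first and 9 moving second, so Row prefers to move second.

second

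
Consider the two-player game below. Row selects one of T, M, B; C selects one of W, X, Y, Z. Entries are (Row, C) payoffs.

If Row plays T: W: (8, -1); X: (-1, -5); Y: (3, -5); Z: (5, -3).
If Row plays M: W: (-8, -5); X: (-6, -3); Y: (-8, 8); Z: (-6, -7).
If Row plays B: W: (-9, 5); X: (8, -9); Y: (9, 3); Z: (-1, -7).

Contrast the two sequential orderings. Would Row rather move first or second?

If Row leads: C's best replies are T→W, M→Y, B→W; Row's induced payoffs 8, -8, -9; outcome (T, W), payoffs (8, -1).
If C leads: Row's best replies are W→T, X→B, Y→B, Z→T; C's induced payoffs -1, -9, 3, -3; outcome (B, Y), payoffs (9, 3).
Row gets 8 moving first and 9 moving second, so Row prefers to move second.

second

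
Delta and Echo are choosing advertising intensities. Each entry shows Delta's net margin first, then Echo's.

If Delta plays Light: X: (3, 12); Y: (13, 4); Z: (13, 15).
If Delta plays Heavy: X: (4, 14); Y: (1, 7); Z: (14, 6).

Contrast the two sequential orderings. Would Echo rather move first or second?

If Delta leads: Echo's best replies are Light→Z, Heavy→X; Delta's induced payoffs 13, 4; outcome (Light, Z), payoffs (13, 15).
If Echo leads: Delta's best replies are X→Heavy, Y→Light, Z→Heavy; Echo's induced payoffs 14, 4, 6; outcome (Heavy, X), payoffs (4, 14).
Echo gets 14 moving first and 15 moving second, so Echo prefers to move second.

second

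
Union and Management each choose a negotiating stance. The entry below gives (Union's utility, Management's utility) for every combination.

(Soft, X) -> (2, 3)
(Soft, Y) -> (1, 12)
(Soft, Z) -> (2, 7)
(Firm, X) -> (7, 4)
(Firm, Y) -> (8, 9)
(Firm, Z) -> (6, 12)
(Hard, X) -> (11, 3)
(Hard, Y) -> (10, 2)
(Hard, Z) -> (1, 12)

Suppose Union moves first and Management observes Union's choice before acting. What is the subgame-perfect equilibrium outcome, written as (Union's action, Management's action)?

Solve by backward induction (Union leads).
- Soft → Management plays Y (best of 3, 12, 7); Union gets 1.
- Firm → Management plays Z (best of 4, 9, 12); Union gets 6.
- Hard → Management plays Z (best of 3, 2, 12); Union gets 1.
Union's induced payoffs are 1, 6, 1, so Union commits to Firm. Subgame-perfect outcome: (Firm, Z) with payoffs (6, 12).

(Firm, Z)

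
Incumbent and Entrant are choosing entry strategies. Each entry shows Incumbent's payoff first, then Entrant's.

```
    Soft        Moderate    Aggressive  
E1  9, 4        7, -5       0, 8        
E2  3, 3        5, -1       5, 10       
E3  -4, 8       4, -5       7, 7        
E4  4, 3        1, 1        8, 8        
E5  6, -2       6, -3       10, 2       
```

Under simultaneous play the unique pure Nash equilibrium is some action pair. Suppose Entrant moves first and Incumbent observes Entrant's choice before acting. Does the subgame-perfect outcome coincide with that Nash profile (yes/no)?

Solve by backward induction (Entrant leads).
- Soft: Incumbent compares 9, 3, -4, 4, 6 and picks E1; Entrant would get 4.
- Moderate: Incumbent compares 7, 5, 4, 1, 6 and picks E1; Entrant would get -5.
- Aggressive: Incumbent compares 0, 5, 7, 8, 10 and picks E5; Entrant would get 2.
Among 4, -5, 2, the best is 4 at Soft. Subgame-perfect outcome: (E1, Soft) with payoffs (9, 4).
Now find the simultaneous Nash equilibrium.
Incumbent's best replies: Soft→E1; Moderate→E1; Aggressive→E5.
Entrant's best replies: E1→Aggressive; E2→Aggressive; E3→Soft; E4→Aggressive; E5→Aggressive.
The unique mutual best reply is (E5, Aggressive), giving (10, 2).
Sequential outcome (E1, Soft) differs from the Nash profile (E5, Aggressive).

no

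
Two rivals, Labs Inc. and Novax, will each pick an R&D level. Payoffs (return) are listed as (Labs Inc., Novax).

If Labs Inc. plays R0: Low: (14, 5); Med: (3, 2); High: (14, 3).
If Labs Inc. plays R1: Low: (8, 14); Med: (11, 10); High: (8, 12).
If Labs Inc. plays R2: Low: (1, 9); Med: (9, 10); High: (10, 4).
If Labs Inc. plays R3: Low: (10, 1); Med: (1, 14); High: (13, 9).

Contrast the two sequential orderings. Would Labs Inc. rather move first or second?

first

If Labs Inc. leads: Novax's best replies are R0→Low, R1→Low, R2→Med, R3→Med; Labs Inc.'s induced payoffs 14, 8, 9, 1; outcome (R0, Low), payoffs (14, 5).
If Novax leads: Labs Inc.'s best replies are Low→R0, Med→R1, High→R0; Novax's induced payoffs 5, 10, 3; outcome (R1, Med), payoffs (11, 10).
Labs Inc. gets 14 moving first and 11 moving second, so Labs Inc. prefers to move first.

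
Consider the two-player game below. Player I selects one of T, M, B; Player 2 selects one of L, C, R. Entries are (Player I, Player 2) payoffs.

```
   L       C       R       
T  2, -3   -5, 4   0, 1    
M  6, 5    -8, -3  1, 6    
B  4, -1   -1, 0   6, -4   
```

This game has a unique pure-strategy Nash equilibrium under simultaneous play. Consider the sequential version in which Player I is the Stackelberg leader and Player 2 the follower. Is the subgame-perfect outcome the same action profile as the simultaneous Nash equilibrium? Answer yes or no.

no

Backward induction with Player I moving first.
- T → Player 2 plays C (best of -3, 4, 1); Player I gets -5.
- M → Player 2 plays R (best of 5, -3, 6); Player I gets 1.
- B → Player 2 plays C (best of -1, 0, -4); Player I gets -1.
Among -5, 1, -1, the best is 1 at M. Subgame-perfect outcome: (M, R) with payoffs (1, 6).
Now find the simultaneous Nash equilibrium.
Player I's best replies: L→M; C→B; R→B.
Player 2's best replies: T→C; M→R; B→C.
The unique mutual best reply is (B, C), giving (-1, 0).
Sequential outcome (M, R) differs from the Nash profile (B, C).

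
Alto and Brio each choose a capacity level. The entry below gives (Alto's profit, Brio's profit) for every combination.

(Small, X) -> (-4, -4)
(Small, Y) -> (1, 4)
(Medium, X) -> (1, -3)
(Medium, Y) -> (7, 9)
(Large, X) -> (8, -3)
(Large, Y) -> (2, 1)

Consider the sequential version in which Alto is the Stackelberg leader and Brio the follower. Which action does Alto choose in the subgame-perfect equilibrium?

Brio best-responds to each possible Alto move:
- Small: BR = Y, leader payoff 1.
- Medium: BR = Y, leader payoff 7.
- Large: BR = Y, leader payoff 2.
Alto's induced payoffs are 1, 7, 2, so Alto commits to Medium. Subgame-perfect outcome: (Medium, Y) with payoffs (7, 9).

Medium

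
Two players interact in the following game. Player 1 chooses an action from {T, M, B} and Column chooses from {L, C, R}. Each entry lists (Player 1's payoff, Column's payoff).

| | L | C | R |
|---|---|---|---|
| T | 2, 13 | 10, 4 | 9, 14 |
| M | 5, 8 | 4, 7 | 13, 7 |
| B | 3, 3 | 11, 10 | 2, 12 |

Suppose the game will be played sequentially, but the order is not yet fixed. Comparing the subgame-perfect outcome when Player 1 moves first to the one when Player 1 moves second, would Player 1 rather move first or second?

second

If Player 1 leads: Column's best replies are T→R, M→L, B→R; Player 1's induced payoffs 9, 5, 2; outcome (T, R), payoffs (9, 14).
If Column leads: Player 1's best replies are L→M, C→B, R→M; Column's induced payoffs 8, 10, 7; outcome (B, C), payoffs (11, 10).
Player 1 gets 9 moving first and 11 moving second, so Player 1 prefers to move second.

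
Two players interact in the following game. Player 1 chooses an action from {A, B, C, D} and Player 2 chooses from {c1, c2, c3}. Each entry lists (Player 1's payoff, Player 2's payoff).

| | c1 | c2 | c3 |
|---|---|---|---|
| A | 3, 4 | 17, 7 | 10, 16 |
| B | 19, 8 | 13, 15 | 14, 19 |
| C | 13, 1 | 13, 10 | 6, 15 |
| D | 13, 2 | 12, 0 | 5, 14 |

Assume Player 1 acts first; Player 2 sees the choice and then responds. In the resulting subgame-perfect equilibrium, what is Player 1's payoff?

Work backward from Player 2's decision.
- A: Player 2 compares 4, 7, 16 and picks c3; Player 1 would get 10.
- B: Player 2 compares 8, 15, 19 and picks c3; Player 1 would get 14.
- C: Player 2 compares 1, 10, 15 and picks c3; Player 1 would get 6.
- D: Player 2 compares 2, 0, 14 and picks c3; Player 1 would get 5.
Among 10, 14, 6, 5, the best is 14 at B. Subgame-perfect outcome: (B, c3) with payoffs (14, 19).

14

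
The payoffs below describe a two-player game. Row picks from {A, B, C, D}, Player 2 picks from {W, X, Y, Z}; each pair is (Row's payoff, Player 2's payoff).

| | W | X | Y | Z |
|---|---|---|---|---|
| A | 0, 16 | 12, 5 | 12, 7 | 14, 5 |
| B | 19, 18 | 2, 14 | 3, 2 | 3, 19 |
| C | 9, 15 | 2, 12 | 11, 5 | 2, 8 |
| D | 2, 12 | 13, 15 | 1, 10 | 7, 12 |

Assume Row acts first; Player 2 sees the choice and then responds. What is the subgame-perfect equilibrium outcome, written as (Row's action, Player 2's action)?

(D, X)

Solve by backward induction (Row leads).
- A: BR = W, leader payoff 0.
- B: BR = Z, leader payoff 3.
- C: BR = W, leader payoff 9.
- D: BR = X, leader payoff 13.
Maximizing over 0, 3, 9, 13, Row chooses D. Subgame-perfect outcome: (D, X) with payoffs (13, 15).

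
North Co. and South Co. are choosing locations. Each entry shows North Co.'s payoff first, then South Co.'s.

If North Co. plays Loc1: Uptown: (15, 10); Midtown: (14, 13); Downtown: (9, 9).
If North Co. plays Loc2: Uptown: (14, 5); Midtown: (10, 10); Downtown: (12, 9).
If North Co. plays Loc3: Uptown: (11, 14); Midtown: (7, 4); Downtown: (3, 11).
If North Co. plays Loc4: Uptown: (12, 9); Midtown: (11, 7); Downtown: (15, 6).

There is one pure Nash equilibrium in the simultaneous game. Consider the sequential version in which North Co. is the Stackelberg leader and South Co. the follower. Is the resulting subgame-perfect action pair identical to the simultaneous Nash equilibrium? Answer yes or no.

South Co. best-responds to each possible North Co. move:
- Loc1 → South Co. plays Midtown (best of 10, 13, 9); North Co. gets 14.
- Loc2 → South Co. plays Midtown (best of 5, 10, 9); North Co. gets 10.
- Loc3 → South Co. plays Uptown (best of 14, 4, 11); North Co. gets 11.
- Loc4 → South Co. plays Uptown (best of 9, 7, 6); North Co. gets 12.
Maximizing over 14, 10, 11, 12, North Co. chooses Loc1. Subgame-perfect outcome: (Loc1, Midtown) with payoffs (14, 13).
Under simultaneous play:
North Co.'s best replies: Uptown→Loc1; Midtown→Loc1; Downtown→Loc4.
South Co.'s best replies: Loc1→Midtown; Loc2→Midtown; Loc3→Uptown; Loc4→Uptown.
The unique mutual best reply is (Loc1, Midtown), giving (14, 13).
Sequential outcome (Loc1, Midtown) coincides with the Nash profile (Loc1, Midtown).

yes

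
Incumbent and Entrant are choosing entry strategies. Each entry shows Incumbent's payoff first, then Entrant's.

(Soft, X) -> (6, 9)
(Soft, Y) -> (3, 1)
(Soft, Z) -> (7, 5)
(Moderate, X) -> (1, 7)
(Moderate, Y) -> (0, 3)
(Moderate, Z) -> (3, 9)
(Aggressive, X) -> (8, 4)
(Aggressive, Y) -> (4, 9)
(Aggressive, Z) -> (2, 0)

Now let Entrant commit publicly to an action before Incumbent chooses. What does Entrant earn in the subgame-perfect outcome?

9

Backward induction with Entrant moving first.
- X → Incumbent plays Aggressive (best of 6, 1, 8); Entrant gets 4.
- Y → Incumbent plays Aggressive (best of 3, 0, 4); Entrant gets 9.
- Z → Incumbent plays Soft (best of 7, 3, 2); Entrant gets 5.
Maximizing over 4, 9, 5, Entrant chooses Y. Subgame-perfect outcome: (Aggressive, Y) with payoffs (4, 9).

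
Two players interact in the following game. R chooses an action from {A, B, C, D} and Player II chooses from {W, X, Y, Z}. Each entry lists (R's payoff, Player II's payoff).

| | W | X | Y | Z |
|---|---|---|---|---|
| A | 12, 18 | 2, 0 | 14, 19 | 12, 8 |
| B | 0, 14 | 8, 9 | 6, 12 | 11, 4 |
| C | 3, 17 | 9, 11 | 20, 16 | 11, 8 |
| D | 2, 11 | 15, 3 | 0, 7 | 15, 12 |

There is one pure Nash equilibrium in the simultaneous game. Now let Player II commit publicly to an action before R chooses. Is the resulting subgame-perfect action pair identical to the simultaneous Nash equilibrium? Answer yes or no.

no

Work backward from R's decision.
- W → R plays A (best of 12, 0, 3, 2); Player II gets 18.
- X → R plays D (best of 2, 8, 9, 15); Player II gets 3.
- Y → R plays C (best of 14, 6, 20, 0); Player II gets 16.
- Z → R plays D (best of 12, 11, 11, 15); Player II gets 12.
Player II's induced payoffs are 18, 3, 16, 12, so Player II commits to W. Subgame-perfect outcome: (A, W) with payoffs (12, 18).
Under simultaneous play:
R's best replies: W→A; X→D; Y→C; Z→D.
Player II's best replies: A→Y; B→W; C→W; D→Z.
The unique mutual best reply is (D, Z), giving (15, 12).
Sequential outcome (A, W) differs from the Nash profile (D, Z).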